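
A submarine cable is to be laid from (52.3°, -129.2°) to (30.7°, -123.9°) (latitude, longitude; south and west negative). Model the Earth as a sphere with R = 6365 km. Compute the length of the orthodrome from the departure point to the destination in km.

2438 km

cos σ = sin φ₁ sin φ₂ + cos φ₁ cos φ₂ cos Δλ
      = sin(52.30°)sin(30.70°) + cos(52.30°)cos(30.70°)cos(5.30°) = 0.9275
σ = 21.947° → d = Rσ = 6365·0.38305 = 2438 km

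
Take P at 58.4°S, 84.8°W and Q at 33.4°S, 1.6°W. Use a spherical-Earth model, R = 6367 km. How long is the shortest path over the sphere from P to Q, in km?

Haversine: a = sin²(Δφ/2)+cos φ₁ cos φ₂ sin²(Δλ/2) = 0.23967;  σ = 2·atan2(√a,√(1−a))
σ = 58.624° → d = Rσ = 6367·1.02318 = 6515 km

6515 km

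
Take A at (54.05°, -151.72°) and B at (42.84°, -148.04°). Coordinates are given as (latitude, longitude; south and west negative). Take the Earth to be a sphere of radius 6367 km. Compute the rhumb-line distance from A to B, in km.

Δψ = ln[tan(π/4+φ₂/2)/tan(π/4+φ₁/2)] = -0.2966;  Δφ = -0.1957 rad,  Δλ = +0.0642 rad
q = Δφ/Δψ = 0.6596
d = R·√(Δφ² + q²Δλ²) = 6367·0.20019 = 1275 km

1275 km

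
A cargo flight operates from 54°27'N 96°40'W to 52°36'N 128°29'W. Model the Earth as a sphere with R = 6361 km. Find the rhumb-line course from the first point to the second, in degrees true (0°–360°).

Δψ = ln[tan(π/4+φ₂/2)/tan(π/4+φ₁/2)] = -0.0543
Δλ = -0.5553 rad (taken the short way round)
course = atan2(Δλ, Δψ) = 264.41°

264.4°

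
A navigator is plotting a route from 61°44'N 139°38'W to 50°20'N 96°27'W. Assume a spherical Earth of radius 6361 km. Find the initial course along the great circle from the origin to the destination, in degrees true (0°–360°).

95.9°

N = sin Δλ·cos φ₂ = +0.4368;  D = cos φ₁ sin φ₂ − sin φ₁ cos φ₂ cos Δλ = -0.0454
initial course = atan2(N, D) = 95.93°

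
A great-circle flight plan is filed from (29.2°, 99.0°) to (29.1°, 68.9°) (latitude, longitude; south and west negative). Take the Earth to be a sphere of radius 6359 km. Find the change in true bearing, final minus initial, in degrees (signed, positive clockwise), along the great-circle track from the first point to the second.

At departure: θ₁ = atan2(sin Δλ cos φ₂, cos φ₁ sin φ₂ − sin φ₁ cos φ₂ cos Δλ) = 277.25°
At arrival: θ₂ = atan2(sin Δλ cos φ₁, −cos φ₂ sin φ₁ + sin φ₂ cos φ₁ cos Δλ) = 262.33°
Δθ = θ₂ − θ₁ = -14.9°

-14.9°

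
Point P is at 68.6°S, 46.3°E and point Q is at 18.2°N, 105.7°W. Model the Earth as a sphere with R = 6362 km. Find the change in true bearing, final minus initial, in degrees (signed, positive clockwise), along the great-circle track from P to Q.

At departure: θ₁ = atan2(sin Δλ cos φ₂, cos φ₁ sin φ₂ − sin φ₁ cos φ₂ cos Δλ) = 213.77°
At arrival: θ₂ = atan2(sin Δλ cos φ₁, −cos φ₂ sin φ₁ + sin φ₂ cos φ₁ cos Δλ) = 347.67°
Δθ = θ₂ − θ₁ = +133.9°

+133.9°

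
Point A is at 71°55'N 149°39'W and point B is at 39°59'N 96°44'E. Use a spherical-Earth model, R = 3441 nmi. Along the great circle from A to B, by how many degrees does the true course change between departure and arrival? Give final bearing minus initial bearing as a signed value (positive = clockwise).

-105.6°

At departure: θ₁ = atan2(sin Δλ cos φ₂, cos φ₁ sin φ₂ − sin φ₁ cos φ₂ cos Δλ) = 304.98°
At arrival: θ₂ = atan2(sin Δλ cos φ₁, −cos φ₂ sin φ₁ + sin φ₂ cos φ₁ cos Δλ) = 199.38°
Δθ = θ₂ − θ₁ = -105.6°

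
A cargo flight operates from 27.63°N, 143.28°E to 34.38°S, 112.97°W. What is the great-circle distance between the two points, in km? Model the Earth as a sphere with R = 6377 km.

cos σ = sin φ₁ sin φ₂ + cos φ₁ cos φ₂ cos Δλ
      = sin(27.63°)sin(-34.38°) + cos(27.63°)cos(-34.38°)cos(103.75°) = -0.4357
σ = 115.828° → d = Rσ = 6377·2.02158 = 12892 km

12892 km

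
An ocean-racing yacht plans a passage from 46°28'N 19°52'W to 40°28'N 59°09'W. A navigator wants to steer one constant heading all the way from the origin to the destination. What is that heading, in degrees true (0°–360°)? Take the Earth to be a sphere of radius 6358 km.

Meridional parts: M(φ₁)=+0.9181, M(φ₂)=+0.7736 → ΔM = -0.1445;  Δλ = -0.6856 rad
tan C = Δλ / ΔM = +4.7457 → C = 258.10°

258.1°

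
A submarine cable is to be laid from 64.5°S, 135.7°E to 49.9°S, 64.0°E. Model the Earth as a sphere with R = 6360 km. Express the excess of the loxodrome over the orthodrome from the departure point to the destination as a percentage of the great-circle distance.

Great circle: σ = 0.6802 rad → d_gc = Rσ = 4325.8 km
Rhumb: Δφ = +0.2548, Δλ = -1.2514, Δψ = +0.4780, q = Δφ/Δψ = 0.5331 → d_rh = R√(Δφ²+q²Δλ²) = 4541.6 km
Excess = (4541.6 − 4325.8) / 4325.8 = 215.8 / 4325.8 = 4.99% ≈ 5.0%

5.0%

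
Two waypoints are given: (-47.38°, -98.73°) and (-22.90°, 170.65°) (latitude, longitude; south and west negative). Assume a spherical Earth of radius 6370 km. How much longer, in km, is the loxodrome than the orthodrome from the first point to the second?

Great circle: cos σ = sin φ₁ sin φ₂ + cos φ₁ cos φ₂ cos Δλ,  σ = 1.2874 rad → d_gc = 8200.9 km
Rhumb line: Δψ = +0.5306, q = Δφ/Δψ = 0.8052, d_rh = R√(Δφ²+q²Δλ²) = 8556.7 km
Excess = 8556.7 − 8200.9 = 355.8 ≈ 356 km

356 km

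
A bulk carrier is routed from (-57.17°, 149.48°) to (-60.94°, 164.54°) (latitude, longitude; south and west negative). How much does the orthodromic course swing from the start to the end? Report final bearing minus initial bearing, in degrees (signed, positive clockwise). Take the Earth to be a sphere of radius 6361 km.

-12.9°

At departure: θ₁ = atan2(sin Δλ cos φ₂, cos φ₁ sin φ₂ − sin φ₁ cos φ₂ cos Δλ) = 122.30°
At arrival: θ₂ = atan2(sin Δλ cos φ₁, −cos φ₂ sin φ₁ + sin φ₂ cos φ₁ cos Δλ) = 109.35°
Δθ = θ₂ − θ₁ = -12.9°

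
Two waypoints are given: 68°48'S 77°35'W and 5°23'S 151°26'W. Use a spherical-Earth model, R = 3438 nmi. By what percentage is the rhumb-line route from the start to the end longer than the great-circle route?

3.3%

Great circle: σ = 1.3821 rad → d_gc = Rσ = 4751.5 nmi
Rhumb: Δφ = +1.1068, Δλ = -1.2889, Δψ = +1.5818, q = Δφ/Δψ = 0.6997 → d_rh = R√(Δφ²+q²Δλ²) = 4908.7 nmi
Excess = (4908.7 − 4751.5) / 4751.5 = 157.2 / 4751.5 = 3.31% ≈ 3.3%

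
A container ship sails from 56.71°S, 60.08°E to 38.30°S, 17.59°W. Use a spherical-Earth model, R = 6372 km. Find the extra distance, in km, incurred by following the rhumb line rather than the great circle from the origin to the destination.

Great circle: cos σ = sin φ₁ sin φ₂ + cos φ₁ cos φ₂ cos Δλ,  σ = 0.9147 rad → d_gc = 5828.23 km
Rhumb line: Δψ = +0.4828, q = Δφ/Δψ = 0.6656, d_rh = R√(Δφ²+q²Δλ²) = 6102.75 km
Excess = 6102.75 − 5828.23 = 274.52 ≈ 275 km

275 km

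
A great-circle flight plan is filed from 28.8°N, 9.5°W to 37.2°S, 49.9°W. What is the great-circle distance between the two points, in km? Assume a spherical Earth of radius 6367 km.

cos σ = sin φ₁ sin φ₂ + cos φ₁ cos φ₂ cos Δλ
      = sin(28.80°)sin(-37.20°) + cos(28.80°)cos(-37.20°)cos(-40.40°) = 0.2403
σ = 76.096° → d = Rσ = 6367·1.32813 = 8456 km

8456 km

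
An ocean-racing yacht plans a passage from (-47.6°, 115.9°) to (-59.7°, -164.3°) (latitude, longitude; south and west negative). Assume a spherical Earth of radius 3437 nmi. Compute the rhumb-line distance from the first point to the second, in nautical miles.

Rhumb course C = atan2(Δλ, Δψ) with Δψ = ln[tan(π/4+φ₂/2)/tan(π/4+φ₁/2)] = -0.3595, Δλ = +1.3928 → C = 104.47°
d = R·|Δφ| / |cos C| = 3437·0.21118 / 0.24990 = 2905 nmi

2905 nmi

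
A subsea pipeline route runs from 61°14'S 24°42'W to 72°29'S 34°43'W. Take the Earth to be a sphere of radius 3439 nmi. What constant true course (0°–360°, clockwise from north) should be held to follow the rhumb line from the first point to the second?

Meridional parts: M(φ₁)=-1.3608, M(φ₂)=-1.8704 → ΔM = -0.5096;  Δλ = -0.1748 rad
tan C = Δλ / ΔM = +0.3431 → C = 198.94°

198.9°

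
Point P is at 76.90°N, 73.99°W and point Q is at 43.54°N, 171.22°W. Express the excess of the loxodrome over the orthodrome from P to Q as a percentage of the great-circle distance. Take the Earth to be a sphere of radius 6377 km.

Great circle: σ = 0.8629 rad → d_gc = Rσ = 5502.5 km
Rhumb: Δφ = -0.5822, Δλ = -1.6970, Δψ = -1.3186, q = Δφ/Δψ = 0.4416 → d_rh = R√(Δφ²+q²Δλ²) = 6051.4 km
Excess = (6051.4 − 5502.5) / 5502.5 = 548.9 / 5502.5 = 9.98% ≈ 10.0%

10.0%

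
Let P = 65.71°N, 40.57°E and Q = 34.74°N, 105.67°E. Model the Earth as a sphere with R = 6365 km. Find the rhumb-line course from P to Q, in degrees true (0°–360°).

Meridional parts: M(φ₁)=+1.5362, M(φ₂)=+0.6473 → ΔM = -0.8889;  Δλ = +1.1362 rad
tan C = Δλ / ΔM = -1.2783 → C = 128.04°

128.0°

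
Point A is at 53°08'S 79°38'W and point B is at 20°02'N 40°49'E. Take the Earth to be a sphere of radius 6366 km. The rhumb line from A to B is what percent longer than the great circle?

3.6%

Great circle: σ = 2.1648 rad → d_gc = Rσ = 13781.4 km
Rhumb: Δφ = +1.2770, Δλ = +2.1022, Δψ = +1.4557, q = Δφ/Δψ = 0.8772 → d_rh = R√(Δφ²+q²Δλ²) = 14279.9 km
Excess = (14279.9 − 13781.4) / 13781.4 = 498.5 / 13781.4 = 3.62% ≈ 3.6%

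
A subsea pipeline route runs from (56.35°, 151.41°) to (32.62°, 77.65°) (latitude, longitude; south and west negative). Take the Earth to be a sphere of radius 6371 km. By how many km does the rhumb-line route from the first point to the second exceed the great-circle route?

Great circle: cos σ = sin φ₁ sin φ₂ + cos φ₁ cos φ₂ cos Δλ,  σ = 0.9530 rad → d_gc = 6071.4 km
Rhumb line: Δψ = -0.5932, q = Δφ/Δψ = 0.6982, d_rh = R√(Δφ²+q²Δλ²) = 6305.2 km
Excess = 6305.2 − 6071.4 = 233.8 ≈ 234 km

234 km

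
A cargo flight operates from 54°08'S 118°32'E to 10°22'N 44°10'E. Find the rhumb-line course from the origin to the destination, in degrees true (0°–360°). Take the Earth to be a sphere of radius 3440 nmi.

Δψ = ln[tan(π/4+φ₂/2)/tan(π/4+φ₁/2)] = +1.3101
Δλ = -1.2979 rad (taken the short way round)
course = atan2(Δλ, Δψ) = 315.27°

315.3°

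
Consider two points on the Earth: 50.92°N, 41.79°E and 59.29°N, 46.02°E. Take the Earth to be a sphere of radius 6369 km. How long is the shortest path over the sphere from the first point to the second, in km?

cos σ = sin φ₁ sin φ₂ + cos φ₁ cos φ₂ cos Δλ
      = sin(50.92°)sin(59.29°) + cos(50.92°)cos(59.29°)cos(4.23°) = 0.9885
σ = 8.708° → d = Rσ = 6369·0.15199 = 968 km

968 km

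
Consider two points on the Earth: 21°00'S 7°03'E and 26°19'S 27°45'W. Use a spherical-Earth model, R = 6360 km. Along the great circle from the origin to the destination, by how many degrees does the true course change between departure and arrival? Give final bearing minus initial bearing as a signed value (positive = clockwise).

Initial bearing θ₁ = atan2(sin Δλ cos φ₂, cos φ₁ sin φ₂ − sin φ₁ cos φ₂ cos Δλ) = 253.65°
Final bearing θ₂ = (initial bearing from the destination back to the start) + 180° = 268.00°
Δθ = θ₂ − θ₁ = +14.4°

+14.4°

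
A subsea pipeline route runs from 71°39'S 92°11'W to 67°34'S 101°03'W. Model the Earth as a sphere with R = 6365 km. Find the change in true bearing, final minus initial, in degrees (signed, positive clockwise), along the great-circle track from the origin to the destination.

+8.3°

Initial bearing θ₁ = atan2(sin Δλ cos φ₂, cos φ₁ sin φ₂ − sin φ₁ cos φ₂ cos Δλ) = 318.67°
Final bearing θ₂ = (initial bearing from the destination back to the start) + 180° = 326.99°
Δθ = θ₂ − θ₁ = +8.3°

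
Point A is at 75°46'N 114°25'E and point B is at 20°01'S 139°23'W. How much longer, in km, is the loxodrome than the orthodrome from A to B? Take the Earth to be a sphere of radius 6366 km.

Great circle: cos σ = sin φ₁ sin φ₂ + cos φ₁ cos φ₂ cos Δλ,  σ = 1.9782 rad → d_gc = 12593.3 km
Rhumb line: Δψ = -2.4373, q = Δφ/Δψ = 0.6859, d_rh = R√(Δφ²+q²Δλ²) = 13370.1 km
Excess = 13370.1 − 12593.3 = 776.8 ≈ 777 km

777 km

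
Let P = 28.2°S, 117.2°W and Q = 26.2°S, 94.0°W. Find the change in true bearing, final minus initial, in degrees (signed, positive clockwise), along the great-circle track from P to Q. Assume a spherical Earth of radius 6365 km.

-10.7°

Initial bearing θ₁ = atan2(sin Δλ cos φ₂, cos φ₁ sin φ₂ − sin φ₁ cos φ₂ cos Δλ) = 89.90°
Final bearing θ₂ = (initial bearing from the destination back to the start) + 180° = 79.18°
Δθ = θ₂ − θ₁ = -10.7°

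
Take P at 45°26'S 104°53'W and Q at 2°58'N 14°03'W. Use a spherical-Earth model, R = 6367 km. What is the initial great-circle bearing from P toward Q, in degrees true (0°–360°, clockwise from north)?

N = sin Δλ·cos φ₂ = +0.9986;  D = cos φ₁ sin φ₂ − sin φ₁ cos φ₂ cos Δλ = +0.0260
initial course = atan2(N, D) = 88.51°

88.5°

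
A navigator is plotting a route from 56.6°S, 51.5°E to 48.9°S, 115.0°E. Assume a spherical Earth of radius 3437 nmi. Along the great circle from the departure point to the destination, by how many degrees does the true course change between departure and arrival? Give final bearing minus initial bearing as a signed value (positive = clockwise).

Initial bearing θ₁ = atan2(sin Δλ cos φ₂, cos φ₁ sin φ₂ − sin φ₁ cos φ₂ cos Δλ) = 106.11°
Final bearing θ₂ = (initial bearing from the destination back to the start) + 180° = 53.56°
Δθ = θ₂ − θ₁ = -52.6°

-52.6°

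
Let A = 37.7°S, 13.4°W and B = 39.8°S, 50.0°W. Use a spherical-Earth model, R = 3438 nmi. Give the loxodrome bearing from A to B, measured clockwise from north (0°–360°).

265.8°

Meridional parts: M(φ₁)=-0.7114, M(φ₂)=-0.7584 → ΔM = -0.0470;  Δλ = -0.6388 rad
tan C = Δλ / ΔM = +13.5905 → C = 265.79°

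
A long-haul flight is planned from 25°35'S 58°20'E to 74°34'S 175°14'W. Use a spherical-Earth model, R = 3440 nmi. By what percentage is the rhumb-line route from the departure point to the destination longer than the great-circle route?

Great circle: σ = 1.2936 rad → d_gc = Rσ = 4449.8 nmi
Rhumb: Δφ = -0.8549, Δλ = +2.2067, Δψ = -1.5366, q = Δφ/Δψ = 0.5564 → d_rh = R√(Δφ²+q²Δλ²) = 5146.4 nmi
Excess = (5146.4 − 4449.8) / 4449.8 = 696.6 / 4449.8 = 15.655% ≈ 15.7%

15.7%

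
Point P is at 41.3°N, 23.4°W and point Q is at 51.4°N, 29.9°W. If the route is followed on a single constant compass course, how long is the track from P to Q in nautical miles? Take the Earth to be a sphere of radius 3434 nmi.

662 nmi

Rhumb course C = atan2(Δλ, Δψ) with Δψ = ln[tan(π/4+φ₂/2)/tan(π/4+φ₁/2)] = +0.2564, Δλ = -0.1134 → C = 336.14°
d = R·|Δφ| / |cos C| = 3434·0.17628 / 0.91451 = 662 nmi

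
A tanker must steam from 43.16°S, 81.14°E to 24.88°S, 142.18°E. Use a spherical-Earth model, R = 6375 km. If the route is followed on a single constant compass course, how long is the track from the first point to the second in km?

5942 km

Rhumb course C = atan2(Δλ, Δψ) with Δψ = ln[tan(π/4+φ₂/2)/tan(π/4+φ₁/2)] = +0.3881, Δλ = +1.0653 → C = 69.98°
d = R·|Δφ| / |cos C| = 6375·0.31905 / 0.34229 = 5942 km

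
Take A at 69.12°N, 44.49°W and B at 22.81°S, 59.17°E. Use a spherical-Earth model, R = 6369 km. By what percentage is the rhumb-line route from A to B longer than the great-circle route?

Great circle: σ = 2.0262 rad → d_gc = Rσ = 12904.7 km
Rhumb: Δφ = -1.6045, Δλ = +1.8092, Δψ = -2.1005, q = Δφ/Δψ = 0.7639 → d_rh = R√(Δφ²+q²Δλ²) = 13487.0 km
Excess = (13487.0 − 12904.7) / 12904.7 = 582.3 / 12904.7 = 4.51% ≈ 4.5%

4.5%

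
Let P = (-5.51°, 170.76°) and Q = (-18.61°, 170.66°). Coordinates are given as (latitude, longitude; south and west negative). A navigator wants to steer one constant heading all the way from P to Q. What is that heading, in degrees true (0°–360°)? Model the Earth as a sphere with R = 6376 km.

Δψ = ln[tan(π/4+φ₂/2)/tan(π/4+φ₁/2)] = -0.2344
Δλ = -0.0017 rad (taken the short way round)
course = atan2(Δλ, Δψ) = 180.43°

180.4°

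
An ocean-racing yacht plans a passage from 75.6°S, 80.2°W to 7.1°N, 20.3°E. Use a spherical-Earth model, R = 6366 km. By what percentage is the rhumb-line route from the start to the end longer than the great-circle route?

6.5%

Great circle: σ = 1.7362 rad → d_gc = Rσ = 11052.9 km
Rhumb: Δφ = +1.4434, Δλ = +1.7541, Δψ = +2.1931, q = Δφ/Δψ = 0.6581 → d_rh = R√(Δφ²+q²Δλ²) = 11766.0 km
Excess = (11766.0 − 11052.9) / 11052.9 = 713.1 / 11052.9 = 6.452% ≈ 6.5%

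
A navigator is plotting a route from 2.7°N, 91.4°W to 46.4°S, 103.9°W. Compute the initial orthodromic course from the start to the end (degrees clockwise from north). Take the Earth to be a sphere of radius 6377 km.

N = sin Δλ·cos φ₂ = -0.1493;  D = cos φ₁ sin φ₂ − sin φ₁ cos φ₂ cos Δλ = -0.7551
initial course = atan2(N, D) = 191.18°

191.2°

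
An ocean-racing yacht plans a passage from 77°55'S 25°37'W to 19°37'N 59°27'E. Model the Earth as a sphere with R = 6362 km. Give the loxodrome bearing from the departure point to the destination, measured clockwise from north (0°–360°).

Δψ = ln[tan(π/4+φ₂/2)/tan(π/4+φ₁/2)] = +2.5951
Δλ = +1.4847 rad (taken the short way round)
course = atan2(Δλ, Δψ) = 29.77°

29.8°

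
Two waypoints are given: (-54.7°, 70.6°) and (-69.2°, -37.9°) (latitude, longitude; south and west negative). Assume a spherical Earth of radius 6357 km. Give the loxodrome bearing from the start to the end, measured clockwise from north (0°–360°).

Meridional parts: M(φ₁)=-1.1451, M(φ₂)=-1.6954 → ΔM = -0.5502;  Δλ = -1.8937 rad
tan C = Δλ / ΔM = +3.4417 → C = 253.80°

253.8°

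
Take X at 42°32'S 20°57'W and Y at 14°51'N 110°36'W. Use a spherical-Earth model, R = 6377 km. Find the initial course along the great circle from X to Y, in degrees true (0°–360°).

θ = atan2( sin Δλ·cos φ₂ ,  cos φ₁ sin φ₂ − sin φ₁ cos φ₂ cos Δλ )
  = atan2(-0.9666, +0.1928) = 281.28°

281.3°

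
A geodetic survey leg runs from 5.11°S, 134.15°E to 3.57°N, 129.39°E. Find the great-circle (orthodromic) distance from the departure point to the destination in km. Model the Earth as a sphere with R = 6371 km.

Haversine: a = sin²(Δφ/2)+cos φ₁ cos φ₂ sin²(Δλ/2) = 0.00744;  σ = 2·atan2(√a,√(1−a))
σ = 9.897° → d = Rσ = 6371·0.17274 = 1101 km

1101 km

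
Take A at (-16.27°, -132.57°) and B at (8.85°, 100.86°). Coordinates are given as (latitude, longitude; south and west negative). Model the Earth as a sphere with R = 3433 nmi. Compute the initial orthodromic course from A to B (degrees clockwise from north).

N = sin Δλ·cos φ₂ = -0.7936;  D = cos φ₁ sin φ₂ − sin φ₁ cos φ₂ cos Δλ = -0.0172
initial course = atan2(N, D) = 268.75°

268.8°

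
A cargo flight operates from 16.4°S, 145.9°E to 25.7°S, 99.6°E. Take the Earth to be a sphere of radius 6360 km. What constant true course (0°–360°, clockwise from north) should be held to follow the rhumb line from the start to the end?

257.8°

Δψ = ln[tan(π/4+φ₂/2)/tan(π/4+φ₁/2)] = -0.1742
Δλ = -0.8081 rad (taken the short way round)
course = atan2(Δλ, Δψ) = 257.84°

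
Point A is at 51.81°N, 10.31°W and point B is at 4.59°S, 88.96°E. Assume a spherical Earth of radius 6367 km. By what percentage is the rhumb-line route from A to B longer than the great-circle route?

3.2%

Great circle: σ = 1.7337 rad → d_gc = Rσ = 11038.4 km
Rhumb: Δφ = -0.9844, Δλ = +1.7326, Δψ = -1.1410, q = Δφ/Δψ = 0.8627 → d_rh = R√(Δφ²+q²Δλ²) = 11395.5 km
Excess = (11395.5 − 11038.4) / 11038.4 = 357.1 / 11038.4 = 3.24% ≈ 3.2%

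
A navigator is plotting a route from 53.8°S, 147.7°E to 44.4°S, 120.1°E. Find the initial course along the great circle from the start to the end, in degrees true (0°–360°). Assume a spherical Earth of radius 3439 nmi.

286.4°

N = sin Δλ·cos φ₂ = -0.3310;  D = cos φ₁ sin φ₂ − sin φ₁ cos φ₂ cos Δλ = +0.0977
initial course = atan2(N, D) = 286.45°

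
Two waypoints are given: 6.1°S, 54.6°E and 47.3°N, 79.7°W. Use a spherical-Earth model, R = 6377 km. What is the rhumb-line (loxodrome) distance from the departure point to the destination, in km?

Δψ = ln[tan(π/4+φ₂/2)/tan(π/4+φ₁/2)] = +1.0460;  Δφ = +0.9320 rad,  Δλ = -2.3440 rad
q = Δφ/Δψ = 0.8910
d = R·√(Δφ² + q²Δλ²) = 6377·2.28705 = 14585 km

14585 km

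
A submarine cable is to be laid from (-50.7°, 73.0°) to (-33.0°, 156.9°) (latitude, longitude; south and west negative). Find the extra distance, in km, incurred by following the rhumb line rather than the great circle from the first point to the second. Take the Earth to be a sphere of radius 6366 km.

319 km

Great circle: cos σ = sin φ₁ sin φ₂ + cos φ₁ cos φ₂ cos Δλ,  σ = 1.0725 rad → d_gc = 6827.7 km
Rhumb line: Δψ = +0.4191, q = Δφ/Δψ = 0.7371, d_rh = R√(Δφ²+q²Δλ²) = 7147.1 km
Excess = 7147.1 − 6827.7 = 319.4 ≈ 319 km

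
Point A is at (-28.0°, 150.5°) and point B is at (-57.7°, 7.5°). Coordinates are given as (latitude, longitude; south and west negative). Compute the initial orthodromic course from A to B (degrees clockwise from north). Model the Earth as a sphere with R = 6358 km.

θ = atan2( sin Δλ·cos φ₂ ,  cos φ₁ sin φ₂ − sin φ₁ cos φ₂ cos Δλ )
  = atan2(-0.3216, -0.9467) = 198.76°

198.8°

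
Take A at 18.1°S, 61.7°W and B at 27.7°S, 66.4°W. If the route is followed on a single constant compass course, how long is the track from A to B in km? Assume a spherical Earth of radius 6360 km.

1169 km

Δψ = ln[tan(π/4+φ₂/2)/tan(π/4+φ₁/2)] = -0.1822;  Δφ = -0.1676 rad,  Δλ = -0.0820 rad
q = Δφ/Δψ = 0.9197
d = R·√(Δφ² + q²Δλ²) = 6360·0.18375 = 1169 km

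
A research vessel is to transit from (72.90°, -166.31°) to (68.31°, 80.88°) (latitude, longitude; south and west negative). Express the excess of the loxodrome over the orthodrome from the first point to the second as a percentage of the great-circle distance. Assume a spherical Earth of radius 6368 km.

16.6%

Great circle: σ = 0.5624 rad → d_gc = Rσ = 3581.2 km
Rhumb: Δφ = -0.0801, Δλ = -1.9689, Δψ = -0.2424, q = Δφ/Δψ = 0.3306 → d_rh = R√(Δφ²+q²Δλ²) = 4175.7 km
Excess = (4175.7 − 3581.2) / 3581.2 = 594.5 / 3581.2 = 16.60% ≈ 16.6%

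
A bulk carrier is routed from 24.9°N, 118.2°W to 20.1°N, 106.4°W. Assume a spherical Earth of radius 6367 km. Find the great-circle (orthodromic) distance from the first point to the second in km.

1323 km

cos σ = sin φ₁ sin φ₂ + cos φ₁ cos φ₂ cos Δλ
      = sin(24.90°)sin(20.10°) + cos(24.90°)cos(20.10°)cos(11.80°) = 0.9785
σ = 11.905° → d = Rσ = 6367·0.20778 = 1323 km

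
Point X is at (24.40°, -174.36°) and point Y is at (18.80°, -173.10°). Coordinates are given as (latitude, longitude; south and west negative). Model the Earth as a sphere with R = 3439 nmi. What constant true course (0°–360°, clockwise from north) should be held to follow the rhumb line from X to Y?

Meridional parts: M(φ₁)=+0.4393, M(φ₂)=+0.3342 → ΔM = -0.1052;  Δλ = +0.0220 rad
tan C = Δλ / ΔM = -0.2091 → C = 168.19°

168.2°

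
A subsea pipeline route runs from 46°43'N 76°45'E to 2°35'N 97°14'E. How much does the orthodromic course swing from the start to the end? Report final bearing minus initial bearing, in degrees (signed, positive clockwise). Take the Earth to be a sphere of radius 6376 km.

+9.3°

Initial bearing θ₁ = atan2(sin Δλ cos φ₂, cos φ₁ sin φ₂ − sin φ₁ cos φ₂ cos Δλ) = 151.74°
Final bearing θ₂ = (initial bearing from the destination back to the start) + 180° = 161.04°
Δθ = θ₂ − θ₁ = +9.3°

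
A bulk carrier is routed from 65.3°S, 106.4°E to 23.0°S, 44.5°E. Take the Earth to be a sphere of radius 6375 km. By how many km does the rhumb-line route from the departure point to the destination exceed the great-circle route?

Great circle: cos σ = sin φ₁ sin φ₂ + cos φ₁ cos φ₂ cos Δλ,  σ = 1.0049 rad → d_gc = 6406.4 km
Rhumb line: Δψ = +1.1063, q = Δφ/Δψ = 0.6674, d_rh = R√(Δφ²+q²Δλ²) = 6578.6 km
Excess = 6578.6 − 6406.4 = 172.2 ≈ 172 km

172 km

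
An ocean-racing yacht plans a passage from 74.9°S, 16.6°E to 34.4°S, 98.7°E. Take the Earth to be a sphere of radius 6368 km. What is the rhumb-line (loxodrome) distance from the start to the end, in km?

6487 km

Δψ = ln[tan(π/4+φ₂/2)/tan(π/4+φ₁/2)] = +1.3808;  Δφ = +0.7069 rad,  Δλ = +1.4329 rad
q = Δφ/Δψ = 0.5119
d = R·√(Δφ² + q²Δλ²) = 6368·1.01870 = 6487 km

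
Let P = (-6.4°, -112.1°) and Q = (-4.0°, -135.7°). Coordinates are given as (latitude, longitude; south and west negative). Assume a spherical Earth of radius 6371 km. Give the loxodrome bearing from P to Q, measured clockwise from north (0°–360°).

275.8°

Meridional parts: M(φ₁)=-0.1119, M(φ₂)=-0.0699 → ΔM = +0.0421;  Δλ = -0.4119 rad
tan C = Δλ / ΔM = -9.7921 → C = 275.83°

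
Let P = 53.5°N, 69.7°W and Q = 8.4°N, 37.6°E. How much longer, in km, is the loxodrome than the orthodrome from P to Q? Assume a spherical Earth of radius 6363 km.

598 km

Great circle: cos σ = sin φ₁ sin φ₂ + cos φ₁ cos φ₂ cos Δλ,  σ = 1.6284 rad → d_gc = 10361.42 km
Rhumb line: Δψ = -0.9623, q = Δφ/Δψ = 0.8180, d_rh = R√(Δφ²+q²Δλ²) = 10958.94 km
Excess = 10958.94 − 10361.42 = 597.52 ≈ 598 km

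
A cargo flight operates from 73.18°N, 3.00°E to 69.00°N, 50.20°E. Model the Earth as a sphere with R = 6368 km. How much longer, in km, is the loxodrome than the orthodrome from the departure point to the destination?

Great circle: cos σ = sin φ₁ sin φ₂ + cos φ₁ cos φ₂ cos Δλ,  σ = 0.2688 rad → d_gc = 1711.5 km
Rhumb line: Δψ = -0.2260, q = Δφ/Δψ = 0.3228, d_rh = R√(Δφ²+q²Δλ²) = 1755.9 km
Excess = 1755.9 − 1711.5 = 44.4 ≈ 44 km

44 km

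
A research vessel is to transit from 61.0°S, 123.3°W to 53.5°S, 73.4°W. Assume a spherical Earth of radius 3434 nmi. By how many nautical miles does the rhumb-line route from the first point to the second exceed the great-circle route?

38 nmi

Great circle: cos σ = sin φ₁ sin φ₂ + cos φ₁ cos φ₂ cos Δλ,  σ = 0.4760 rad → d_gc = 1634.7 nmi
Rhumb line: Δψ = +0.2430, q = Δφ/Δψ = 0.5387, d_rh = R√(Δφ²+q²Δλ²) = 1672.7 nmi
Excess = 1672.7 − 1634.7 = 38.0 ≈ 38 nmi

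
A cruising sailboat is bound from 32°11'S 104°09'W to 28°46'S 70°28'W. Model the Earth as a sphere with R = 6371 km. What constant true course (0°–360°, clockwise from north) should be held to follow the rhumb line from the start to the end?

83.3°

Δψ = ln[tan(π/4+φ₂/2)/tan(π/4+φ₁/2)] = +0.0692
Δλ = +0.5879 rad (taken the short way round)
course = atan2(Δλ, Δψ) = 83.29°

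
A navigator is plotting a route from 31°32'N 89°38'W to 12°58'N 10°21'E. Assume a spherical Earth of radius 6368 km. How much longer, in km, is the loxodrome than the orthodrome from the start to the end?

Great circle: cos σ = sin φ₁ sin φ₂ + cos φ₁ cos φ₂ cos Δλ,  σ = 1.5974 rad → d_gc = 10172.5 km
Rhumb line: Δψ = -0.3522, q = Δφ/Δψ = 0.9201, d_rh = R√(Δφ²+q²Δλ²) = 10430.8 km
Excess = 10430.8 − 10172.5 = 258.3 ≈ 258 km

258 km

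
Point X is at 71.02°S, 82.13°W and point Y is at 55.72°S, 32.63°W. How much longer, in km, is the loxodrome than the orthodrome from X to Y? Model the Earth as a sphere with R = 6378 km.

73 km

Great circle: cos σ = sin φ₁ sin φ₂ + cos φ₁ cos φ₂ cos Δλ,  σ = 0.4502 rad → d_gc = 2871.7 km
Rhumb line: Δψ = +0.6124, q = Δφ/Δψ = 0.4360, d_rh = R√(Δφ²+q²Δλ²) = 2945.0 km
Excess = 2945.0 − 2871.7 = 73.3 ≈ 73 km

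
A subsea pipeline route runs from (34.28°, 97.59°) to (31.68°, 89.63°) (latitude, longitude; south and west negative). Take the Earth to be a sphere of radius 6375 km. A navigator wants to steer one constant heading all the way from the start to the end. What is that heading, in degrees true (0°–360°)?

248.7°

Δψ = ln[tan(π/4+φ₂/2)/tan(π/4+φ₁/2)] = -0.0541
Δλ = -0.1389 rad (taken the short way round)
course = atan2(Δλ, Δψ) = 248.72°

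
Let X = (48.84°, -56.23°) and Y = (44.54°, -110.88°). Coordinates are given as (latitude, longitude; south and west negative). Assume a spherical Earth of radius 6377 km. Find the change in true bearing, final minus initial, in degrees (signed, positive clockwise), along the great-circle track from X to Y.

Initial bearing θ₁ = atan2(sin Δλ cos φ₂, cos φ₁ sin φ₂ − sin φ₁ cos φ₂ cos Δλ) = 284.58°
Final bearing θ₂ = (initial bearing from the destination back to the start) + 180° = 243.34°
Δθ = θ₂ − θ₁ = -41.2°

-41.2°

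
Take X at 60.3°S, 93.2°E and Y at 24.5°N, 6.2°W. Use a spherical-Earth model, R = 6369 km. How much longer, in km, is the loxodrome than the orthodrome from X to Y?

Great circle: cos σ = sin φ₁ sin φ₂ + cos φ₁ cos φ₂ cos Δλ,  σ = 2.0196 rad → d_gc = 12862.6 km
Rhumb line: Δψ = +1.7687, q = Δφ/Δψ = 0.8368, d_rh = R√(Δφ²+q²Δλ²) = 13203.8 km
Excess = 13203.8 − 12862.6 = 341.2 ≈ 341 km

341 km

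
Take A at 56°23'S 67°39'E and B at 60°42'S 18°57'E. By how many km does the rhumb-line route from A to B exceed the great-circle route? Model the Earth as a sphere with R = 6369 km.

63 km

Great circle: cos σ = sin φ₁ sin φ₂ + cos φ₁ cos φ₂ cos Δλ,  σ = 0.4393 rad → d_gc = 2797.98 km
Rhumb line: Δψ = -0.1446, q = Δφ/Δψ = 0.5211, d_rh = R√(Δφ²+q²Δλ²) = 2861.46 km
Excess = 2861.46 − 2797.98 = 63.48 ≈ 63 km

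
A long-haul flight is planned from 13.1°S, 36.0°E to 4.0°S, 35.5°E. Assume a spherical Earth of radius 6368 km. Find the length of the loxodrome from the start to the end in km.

1013 km

Rhumb course C = atan2(Δλ, Δψ) with Δψ = ln[tan(π/4+φ₂/2)/tan(π/4+φ₁/2)] = +0.1608, Δλ = -0.0087 → C = 356.89°
d = R·|Δφ| / |cos C| = 6368·0.15882 / 0.99853 = 1013 km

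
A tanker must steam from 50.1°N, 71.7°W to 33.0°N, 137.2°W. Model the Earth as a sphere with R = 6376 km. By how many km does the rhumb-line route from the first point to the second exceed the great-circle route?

Great circle: cos σ = sin φ₁ sin φ₂ + cos φ₁ cos φ₂ cos Δλ,  σ = 0.8751 rad → d_gc = 5579.7 km
Rhumb line: Δψ = -0.4027, q = Δφ/Δψ = 0.7412, d_rh = R√(Δφ²+q²Δλ²) = 5727.7 km
Excess = 5727.7 − 5579.7 = 148.0 ≈ 148 km

148 km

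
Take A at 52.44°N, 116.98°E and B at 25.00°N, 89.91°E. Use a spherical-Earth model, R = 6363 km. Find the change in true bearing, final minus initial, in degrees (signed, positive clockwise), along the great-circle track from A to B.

-17.6°

At departure: θ₁ = atan2(sin Δλ cos φ₂, cos φ₁ sin φ₂ − sin φ₁ cos φ₂ cos Δλ) = 227.19°
At arrival: θ₂ = atan2(sin Δλ cos φ₁, −cos φ₂ sin φ₁ + sin φ₂ cos φ₁ cos Δλ) = 209.56°
Δθ = θ₂ − θ₁ = -17.6°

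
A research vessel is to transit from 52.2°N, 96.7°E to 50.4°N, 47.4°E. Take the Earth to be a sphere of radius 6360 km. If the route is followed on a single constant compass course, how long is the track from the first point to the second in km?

Rhumb course C = atan2(Δλ, Δψ) with Δψ = ln[tan(π/4+φ₂/2)/tan(π/4+φ₁/2)] = -0.0503, Δλ = -0.8604 → C = 266.66°
d = R·|Δφ| / |cos C| = 6360·0.03142 / 0.05831 = 3427 km

3427 km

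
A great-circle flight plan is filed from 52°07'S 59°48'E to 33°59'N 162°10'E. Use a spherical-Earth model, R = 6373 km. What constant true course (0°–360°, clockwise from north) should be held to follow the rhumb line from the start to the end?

Meridional parts: M(φ₁)=-1.0695, M(φ₂)=+0.6313 → ΔM = +1.7008;  Δλ = +1.7866 rad
tan C = Δλ / ΔM = +1.0505 → C = 46.41°

46.4°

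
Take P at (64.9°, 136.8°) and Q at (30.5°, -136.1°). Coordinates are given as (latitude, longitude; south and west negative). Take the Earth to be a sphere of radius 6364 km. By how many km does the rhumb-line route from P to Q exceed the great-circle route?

Great circle: cos σ = sin φ₁ sin φ₂ + cos φ₁ cos φ₂ cos Δλ,  σ = 1.0723 rad → d_gc = 6824.1 km
Rhumb line: Δψ = -0.9429, q = Δφ/Δψ = 0.6367, d_rh = R√(Δφ²+q²Δλ²) = 7248.8 km
Excess = 7248.8 − 6824.1 = 424.7 ≈ 425 km

425 km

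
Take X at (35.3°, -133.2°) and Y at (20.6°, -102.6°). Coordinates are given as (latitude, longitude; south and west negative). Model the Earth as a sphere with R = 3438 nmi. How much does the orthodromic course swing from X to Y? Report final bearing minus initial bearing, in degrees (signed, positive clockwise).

+14.7°

Initial bearing θ₁ = atan2(sin Δλ cos φ₂, cos φ₁ sin φ₂ − sin φ₁ cos φ₂ cos Δλ) = 110.53°
Final bearing θ₂ = (initial bearing from the destination back to the start) + 180° = 125.26°
Δθ = θ₂ − θ₁ = +14.7°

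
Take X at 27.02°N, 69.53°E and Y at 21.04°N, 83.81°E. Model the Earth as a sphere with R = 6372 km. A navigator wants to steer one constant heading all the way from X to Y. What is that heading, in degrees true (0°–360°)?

114.6°

Meridional parts: M(φ₁)=+0.4901, M(φ₂)=+0.3758 → ΔM = -0.1143;  Δλ = +0.2492 rad
tan C = Δλ / ΔM = -2.1796 → C = 114.65°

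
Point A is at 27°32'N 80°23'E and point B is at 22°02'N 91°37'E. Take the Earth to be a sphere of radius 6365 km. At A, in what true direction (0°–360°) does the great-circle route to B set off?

N = sin Δλ·cos φ₂ = +0.1806;  D = cos φ₁ sin φ₂ − sin φ₁ cos φ₂ cos Δλ = -0.0876
initial course = atan2(N, D) = 115.89°

115.9°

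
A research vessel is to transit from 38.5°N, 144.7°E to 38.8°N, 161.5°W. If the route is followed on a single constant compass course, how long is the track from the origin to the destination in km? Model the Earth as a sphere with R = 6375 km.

4675 km

Δψ = ln[tan(π/4+φ₂/2)/tan(π/4+φ₁/2)] = +0.0067;  Δφ = +0.0052 rad,  Δλ = +0.9390 rad
q = Δφ/Δψ = 0.7810
d = R·√(Δφ² + q²Δλ²) = 6375·0.73334 = 4675 km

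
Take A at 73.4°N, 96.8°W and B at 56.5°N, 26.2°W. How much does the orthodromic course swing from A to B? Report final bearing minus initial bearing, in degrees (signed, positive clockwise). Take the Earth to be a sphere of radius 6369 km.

At departure: θ₁ = atan2(sin Δλ cos φ₂, cos φ₁ sin φ₂ − sin φ₁ cos φ₂ cos Δλ) = 83.15°
At arrival: θ₂ = atan2(sin Δλ cos φ₁, −cos φ₂ sin φ₁ + sin φ₂ cos φ₁ cos Δλ) = 149.08°
Δθ = θ₂ − θ₁ = +65.9°

+65.9°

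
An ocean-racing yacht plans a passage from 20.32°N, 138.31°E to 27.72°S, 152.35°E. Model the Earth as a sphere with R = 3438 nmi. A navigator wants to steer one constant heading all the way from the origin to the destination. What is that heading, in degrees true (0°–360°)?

Δψ = ln[tan(π/4+φ₂/2)/tan(π/4+φ₁/2)] = -0.8662
Δλ = +0.2450 rad (taken the short way round)
course = atan2(Δλ, Δψ) = 164.20°

164.2°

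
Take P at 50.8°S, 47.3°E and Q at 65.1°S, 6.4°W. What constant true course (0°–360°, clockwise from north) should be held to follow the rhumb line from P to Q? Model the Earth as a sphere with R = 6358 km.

Meridional parts: M(φ₁)=-1.0326, M(φ₂)=-1.5106 → ΔM = -0.4780;  Δλ = -0.9372 rad
tan C = Δλ / ΔM = +1.9607 → C = 242.98°

243.0°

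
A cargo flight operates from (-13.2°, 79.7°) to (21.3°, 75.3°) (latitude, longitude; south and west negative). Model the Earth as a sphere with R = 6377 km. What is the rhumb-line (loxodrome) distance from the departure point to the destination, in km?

Rhumb course C = atan2(Δλ, Δψ) with Δψ = ln[tan(π/4+φ₂/2)/tan(π/4+φ₁/2)] = +0.6131, Δλ = -0.0768 → C = 352.86°
d = R·|Δφ| / |cos C| = 6377·0.60214 / 0.99225 = 3870 km

3870 km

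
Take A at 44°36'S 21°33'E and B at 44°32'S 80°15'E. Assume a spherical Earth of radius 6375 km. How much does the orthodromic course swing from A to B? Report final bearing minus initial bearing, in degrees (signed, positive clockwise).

-43.1°

At departure: θ₁ = atan2(sin Δλ cos φ₂, cos φ₁ sin φ₂ − sin φ₁ cos φ₂ cos Δλ) = 111.45°
At arrival: θ₂ = atan2(sin Δλ cos φ₁, −cos φ₂ sin φ₁ + sin φ₂ cos φ₁ cos Δλ) = 68.38°
Δθ = θ₂ − θ₁ = -43.1°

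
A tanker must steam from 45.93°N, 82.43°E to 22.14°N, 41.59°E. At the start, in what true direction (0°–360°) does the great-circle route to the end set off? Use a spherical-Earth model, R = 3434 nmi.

N = sin Δλ·cos φ₂ = -0.6057;  D = cos φ₁ sin φ₂ − sin φ₁ cos φ₂ cos Δλ = -0.2414
initial course = atan2(N, D) = 248.27°

248.3°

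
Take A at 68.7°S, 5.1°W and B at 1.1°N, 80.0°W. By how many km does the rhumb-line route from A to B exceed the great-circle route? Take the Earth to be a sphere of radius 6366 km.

Great circle: cos σ = sin φ₁ sin φ₂ + cos φ₁ cos φ₂ cos Δλ,  σ = 1.4940 rad → d_gc = 9510.8 km
Rhumb line: Δψ = +1.6903, q = Δφ/Δψ = 0.7207, d_rh = R√(Δφ²+q²Δλ²) = 9804.1 km
Excess = 9804.1 − 9510.8 = 293.3 ≈ 293 km

293 km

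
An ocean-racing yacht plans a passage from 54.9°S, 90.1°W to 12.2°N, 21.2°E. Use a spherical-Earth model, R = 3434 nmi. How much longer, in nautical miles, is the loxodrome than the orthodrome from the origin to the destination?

Great circle: cos σ = sin φ₁ sin φ₂ + cos φ₁ cos φ₂ cos Δλ,  σ = 1.9574 rad → d_gc = 6721.7 nmi
Rhumb line: Δψ = +1.3658, q = Δφ/Δψ = 0.8575, d_rh = R√(Δφ²+q²Δλ²) = 6992.3 nmi
Excess = 6992.3 − 6721.7 = 270.6 ≈ 271 nmi

271 nmi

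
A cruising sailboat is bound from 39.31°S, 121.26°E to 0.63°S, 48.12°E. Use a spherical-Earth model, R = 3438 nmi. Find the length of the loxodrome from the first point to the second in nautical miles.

Rhumb course C = atan2(Δλ, Δψ) with Δψ = ln[tan(π/4+φ₂/2)/tan(π/4+φ₁/2)] = +0.7363, Δλ = -1.2765 → C = 299.98°
d = R·|Δφ| / |cos C| = 3438·0.67509 / 0.49963 = 4645 nmi

4645 nmi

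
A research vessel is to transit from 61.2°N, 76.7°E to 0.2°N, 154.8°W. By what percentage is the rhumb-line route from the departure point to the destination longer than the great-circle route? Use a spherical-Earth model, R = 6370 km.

Great circle: σ = 1.8722 rad → d_gc = Rσ = 11925.8 km
Rhumb: Δφ = -1.0647, Δλ = +2.2427, Δψ = -1.3561, q = Δφ/Δψ = 0.7851 → d_rh = R√(Δφ²+q²Δλ²) = 13106.6 km
Excess = (13106.6 − 11925.8) / 11925.8 = 1180.8 / 11925.8 = 9.90% ≈ 9.9%

9.9%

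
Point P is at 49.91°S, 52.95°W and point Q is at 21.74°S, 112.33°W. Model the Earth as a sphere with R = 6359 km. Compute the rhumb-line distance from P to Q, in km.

6095 km

Δψ = ln[tan(π/4+φ₂/2)/tan(π/4+φ₁/2)] = +0.6194;  Δφ = +0.4917 rad,  Δλ = -1.0364 rad
q = Δφ/Δψ = 0.7938
d = R·√(Δφ² + q²Δλ²) = 6359·0.95841 = 6095 km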